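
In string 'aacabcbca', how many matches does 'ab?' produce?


Pattern 'ab?' matches 'a' optionally followed by 'b'.
String: 'aacabcbca'
Scanning left to right for 'a' then checking next char:
  Match 1: 'a' (a not followed by b)
  Match 2: 'a' (a not followed by b)
  Match 3: 'ab' (a followed by b)
  Match 4: 'a' (a not followed by b)
Total matches: 4

4


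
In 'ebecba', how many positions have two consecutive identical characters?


Looking for consecutive identical characters in 'ebecba':
  pos 0-1: 'e' vs 'b' -> different
  pos 1-2: 'b' vs 'e' -> different
  pos 2-3: 'e' vs 'c' -> different
  pos 3-4: 'c' vs 'b' -> different
  pos 4-5: 'b' vs 'a' -> different
Consecutive identical pairs: []
Count: 0

0


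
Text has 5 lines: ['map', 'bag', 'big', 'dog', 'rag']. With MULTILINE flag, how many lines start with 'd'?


With MULTILINE flag, ^ matches the start of each line.
Lines: ['map', 'bag', 'big', 'dog', 'rag']
Checking which lines start with 'd':
  Line 1: 'map' -> no
  Line 2: 'bag' -> no
  Line 3: 'big' -> no
  Line 4: 'dog' -> MATCH
  Line 5: 'rag' -> no
Matching lines: ['dog']
Count: 1

1


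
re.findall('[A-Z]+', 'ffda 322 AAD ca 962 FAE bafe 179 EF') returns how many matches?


Pattern '[A-Z]+' finds one or more uppercase letters.
Text: 'ffda 322 AAD ca 962 FAE bafe 179 EF'
Scanning for matches:
  Match 1: 'AAD'
  Match 2: 'FAE'
  Match 3: 'EF'
Total matches: 3

3


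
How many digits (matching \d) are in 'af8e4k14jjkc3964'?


\d matches any digit 0-9.
Scanning 'af8e4k14jjkc3964':
  pos 2: '8' -> DIGIT
  pos 4: '4' -> DIGIT
  pos 6: '1' -> DIGIT
  pos 7: '4' -> DIGIT
  pos 12: '3' -> DIGIT
  pos 13: '9' -> DIGIT
  pos 14: '6' -> DIGIT
  pos 15: '4' -> DIGIT
Digits found: ['8', '4', '1', '4', '3', '9', '6', '4']
Total: 8

8


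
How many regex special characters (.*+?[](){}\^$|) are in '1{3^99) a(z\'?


Regex special characters are: . * + ? [ ] ( ) { } \ ^ $ |
Scanning '1{3^99) a(z\':
  pos 1: '{' -> SPECIAL
  pos 3: '^' -> SPECIAL
  pos 6: ')' -> SPECIAL
  pos 9: '(' -> SPECIAL
  pos 11: '\' -> SPECIAL
Special chars found: ['{', '^', ')', '(', '\\']
Total: 5

5


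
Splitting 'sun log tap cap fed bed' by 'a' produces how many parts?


Splitting by 'a' breaks the string at each occurrence of the separator.
Text: 'sun log tap cap fed bed'
Parts after split:
  Part 1: 'sun log t'
  Part 2: 'p c'
  Part 3: 'p fed bed'
Total parts: 3

3


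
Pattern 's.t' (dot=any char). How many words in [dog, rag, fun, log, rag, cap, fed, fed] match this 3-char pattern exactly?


Pattern 's.t' means: starts with 's', any single char, ends with 't'.
Checking each word (must be exactly 3 chars):
  'dog' (len=3): no
  'rag' (len=3): no
  'fun' (len=3): no
  'log' (len=3): no
  'rag' (len=3): no
  'cap' (len=3): no
  'fed' (len=3): no
  'fed' (len=3): no
Matching words: []
Total: 0

0


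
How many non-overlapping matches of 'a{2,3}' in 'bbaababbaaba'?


Pattern 'a{2,3}' matches between 2 and 3 consecutive a's (greedy).
String: 'bbaababbaaba'
Finding runs of a's and applying greedy matching:
  Run at pos 2: 'aa' (length 2)
  Run at pos 5: 'a' (length 1)
  Run at pos 8: 'aa' (length 2)
  Run at pos 11: 'a' (length 1)
Matches: ['aa', 'aa']
Count: 2

2


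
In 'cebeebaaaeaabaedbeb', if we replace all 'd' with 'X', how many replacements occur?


re.sub('d', 'X', text) replaces every occurrence of 'd' with 'X'.
Text: 'cebeebaaaeaabaedbeb'
Scanning for 'd':
  pos 15: 'd' -> replacement #1
Total replacements: 1

1


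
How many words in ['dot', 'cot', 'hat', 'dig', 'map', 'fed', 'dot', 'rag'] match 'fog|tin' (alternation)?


Alternation 'fog|tin' matches either 'fog' or 'tin'.
Checking each word:
  'dot' -> no
  'cot' -> no
  'hat' -> no
  'dig' -> no
  'map' -> no
  'fed' -> no
  'dot' -> no
  'rag' -> no
Matches: []
Count: 0

0


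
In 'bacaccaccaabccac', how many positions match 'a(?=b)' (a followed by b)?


Lookahead 'a(?=b)' matches 'a' only when followed by 'b'.
String: 'bacaccaccaabccac'
Checking each position where char is 'a':
  pos 1: 'a' -> no (next='c')
  pos 3: 'a' -> no (next='c')
  pos 6: 'a' -> no (next='c')
  pos 9: 'a' -> no (next='a')
  pos 10: 'a' -> MATCH (next='b')
  pos 14: 'a' -> no (next='c')
Matching positions: [10]
Count: 1

1


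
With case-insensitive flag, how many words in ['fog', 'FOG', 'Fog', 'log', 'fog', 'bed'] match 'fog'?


Case-insensitive matching: compare each word's lowercase form to 'fog'.
  'fog' -> lower='fog' -> MATCH
  'FOG' -> lower='fog' -> MATCH
  'Fog' -> lower='fog' -> MATCH
  'log' -> lower='log' -> no
  'fog' -> lower='fog' -> MATCH
  'bed' -> lower='bed' -> no
Matches: ['fog', 'FOG', 'Fog', 'fog']
Count: 4

4


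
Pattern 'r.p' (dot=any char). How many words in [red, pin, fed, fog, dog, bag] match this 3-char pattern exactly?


Pattern 'r.p' means: starts with 'r', any single char, ends with 'p'.
Checking each word (must be exactly 3 chars):
  'red' (len=3): no
  'pin' (len=3): no
  'fed' (len=3): no
  'fog' (len=3): no
  'dog' (len=3): no
  'bag' (len=3): no
Matching words: []
Total: 0

0


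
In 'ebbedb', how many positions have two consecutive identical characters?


Looking for consecutive identical characters in 'ebbedb':
  pos 0-1: 'e' vs 'b' -> different
  pos 1-2: 'b' vs 'b' -> MATCH ('bb')
  pos 2-3: 'b' vs 'e' -> different
  pos 3-4: 'e' vs 'd' -> different
  pos 4-5: 'd' vs 'b' -> different
Consecutive identical pairs: ['bb']
Count: 1

1


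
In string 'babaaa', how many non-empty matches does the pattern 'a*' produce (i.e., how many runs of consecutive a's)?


Pattern 'a*' matches zero or more a's. We want non-empty runs of consecutive a's.
String: 'babaaa'
Walking through the string to find runs of a's:
  Run 1: positions 1-1 -> 'a'
  Run 2: positions 3-5 -> 'aaa'
Non-empty runs found: ['a', 'aaa']
Count: 2

2


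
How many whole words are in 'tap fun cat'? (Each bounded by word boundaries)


Word boundaries (\b) mark the start/end of each word.
Text: 'tap fun cat'
Splitting by whitespace:
  Word 1: 'tap'
  Word 2: 'fun'
  Word 3: 'cat'
Total whole words: 3

3


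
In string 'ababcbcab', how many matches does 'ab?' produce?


Pattern 'ab?' matches 'a' optionally followed by 'b'.
String: 'ababcbcab'
Scanning left to right for 'a' then checking next char:
  Match 1: 'ab' (a followed by b)
  Match 2: 'ab' (a followed by b)
  Match 3: 'ab' (a followed by b)
Total matches: 3

3


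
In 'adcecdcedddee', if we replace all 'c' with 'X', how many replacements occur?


re.sub('c', 'X', text) replaces every occurrence of 'c' with 'X'.
Text: 'adcecdcedddee'
Scanning for 'c':
  pos 2: 'c' -> replacement #1
  pos 4: 'c' -> replacement #2
  pos 6: 'c' -> replacement #3
Total replacements: 3

3


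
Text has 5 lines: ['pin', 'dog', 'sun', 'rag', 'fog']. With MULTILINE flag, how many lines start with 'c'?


With MULTILINE flag, ^ matches the start of each line.
Lines: ['pin', 'dog', 'sun', 'rag', 'fog']
Checking which lines start with 'c':
  Line 1: 'pin' -> no
  Line 2: 'dog' -> no
  Line 3: 'sun' -> no
  Line 4: 'rag' -> no
  Line 5: 'fog' -> no
Matching lines: []
Count: 0

0


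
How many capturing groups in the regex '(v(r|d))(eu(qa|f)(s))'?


To count capturing groups, count each '(' that starts a group.
Pattern: '(v(r|d))(eu(qa|f)(s))'
Walking through the pattern:
  Position 0: '(' -> group #1
  Position 2: '(' -> group #2
  Position 8: '(' -> group #3
  Position 11: '(' -> group #4
  Position 17: '(' -> group #5
Total capturing groups: 5

5


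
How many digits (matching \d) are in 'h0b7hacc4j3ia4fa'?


\d matches any digit 0-9.
Scanning 'h0b7hacc4j3ia4fa':
  pos 1: '0' -> DIGIT
  pos 3: '7' -> DIGIT
  pos 8: '4' -> DIGIT
  pos 10: '3' -> DIGIT
  pos 13: '4' -> DIGIT
Digits found: ['0', '7', '4', '3', '4']
Total: 5

5


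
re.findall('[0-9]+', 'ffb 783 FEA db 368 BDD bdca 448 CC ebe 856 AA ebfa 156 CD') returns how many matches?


Pattern '[0-9]+' finds one or more digits.
Text: 'ffb 783 FEA db 368 BDD bdca 448 CC ebe 856 AA ebfa 156 CD'
Scanning for matches:
  Match 1: '783'
  Match 2: '368'
  Match 3: '448'
  Match 4: '856'
  Match 5: '156'
Total matches: 5

5


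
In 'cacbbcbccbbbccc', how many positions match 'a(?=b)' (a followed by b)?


Lookahead 'a(?=b)' matches 'a' only when followed by 'b'.
String: 'cacbbcbccbbbccc'
Checking each position where char is 'a':
  pos 1: 'a' -> no (next='c')
Matching positions: []
Count: 0

0


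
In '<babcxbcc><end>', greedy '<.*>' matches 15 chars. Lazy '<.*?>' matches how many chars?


Greedy '<.*>' tries to match as MUCH as possible.
Lazy '<.*?>' tries to match as LITTLE as possible.

String: '<babcxbcc><end>'
Greedy '<.*>' starts at first '<' and extends to the LAST '>': '<babcxbcc><end>' (15 chars)
Lazy '<.*?>' starts at first '<' and stops at the FIRST '>': '<babcxbcc>' (10 chars)

10


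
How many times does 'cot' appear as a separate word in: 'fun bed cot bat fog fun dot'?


Scanning each word for exact match 'cot':
  Word 1: 'fun' -> no
  Word 2: 'bed' -> no
  Word 3: 'cot' -> MATCH
  Word 4: 'bat' -> no
  Word 5: 'fog' -> no
  Word 6: 'fun' -> no
  Word 7: 'dot' -> no
Total matches: 1

1


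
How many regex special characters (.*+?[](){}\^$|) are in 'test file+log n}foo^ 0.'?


Regex special characters are: . * + ? [ ] ( ) { } \ ^ $ |
Scanning 'test file+log n}foo^ 0.':
  pos 9: '+' -> SPECIAL
  pos 15: '}' -> SPECIAL
  pos 19: '^' -> SPECIAL
  pos 22: '.' -> SPECIAL
Special chars found: ['+', '}', '^', '.']
Total: 4

4


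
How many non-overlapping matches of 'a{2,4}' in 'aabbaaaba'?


Pattern 'a{2,4}' matches between 2 and 4 consecutive a's (greedy).
String: 'aabbaaaba'
Finding runs of a's and applying greedy matching:
  Run at pos 0: 'aa' (length 2)
  Run at pos 4: 'aaa' (length 3)
  Run at pos 8: 'a' (length 1)
Matches: ['aa', 'aaa']
Count: 2

2


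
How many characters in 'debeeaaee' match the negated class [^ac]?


Negated class [^ac] matches any char NOT in {a, c}
Scanning 'debeeaaee':
  pos 0: 'd' -> MATCH
  pos 1: 'e' -> MATCH
  pos 2: 'b' -> MATCH
  pos 3: 'e' -> MATCH
  pos 4: 'e' -> MATCH
  pos 5: 'a' -> no (excluded)
  pos 6: 'a' -> no (excluded)
  pos 7: 'e' -> MATCH
  pos 8: 'e' -> MATCH
Total matches: 7

7


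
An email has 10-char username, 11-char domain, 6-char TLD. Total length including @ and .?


An email address has format: username@domain.tld
Username length: 10
'@' character: 1
Domain length: 11
'.' character: 1
TLD length: 6
Total = 10 + 1 + 11 + 1 + 6 = 29

29


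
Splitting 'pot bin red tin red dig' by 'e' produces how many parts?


Splitting by 'e' breaks the string at each occurrence of the separator.
Text: 'pot bin red tin red dig'
Parts after split:
  Part 1: 'pot bin r'
  Part 2: 'd tin r'
  Part 3: 'd dig'
Total parts: 3

3


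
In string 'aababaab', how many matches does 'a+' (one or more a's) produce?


Pattern 'a+' matches one or more consecutive a's.
String: 'aababaab'
Scanning for runs of a:
  Match 1: 'aa' (length 2)
  Match 2: 'a' (length 1)
  Match 3: 'aa' (length 2)
Total matches: 3

3


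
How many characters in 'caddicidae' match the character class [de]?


Character class [de] matches any of: {d, e}
Scanning string 'caddicidae' character by character:
  pos 0: 'c' -> no
  pos 1: 'a' -> no
  pos 2: 'd' -> MATCH
  pos 3: 'd' -> MATCH
  pos 4: 'i' -> no
  pos 5: 'c' -> no
  pos 6: 'i' -> no
  pos 7: 'd' -> MATCH
  pos 8: 'a' -> no
  pos 9: 'e' -> MATCH
Total matches: 4

4


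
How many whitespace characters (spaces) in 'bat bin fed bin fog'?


\s matches whitespace characters (spaces, tabs, etc.).
Text: 'bat bin fed bin fog'
This text has 5 words separated by spaces.
Number of spaces = number of words - 1 = 5 - 1 = 4

4


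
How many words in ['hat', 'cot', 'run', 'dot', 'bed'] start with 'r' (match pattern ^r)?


Pattern ^r anchors to start of word. Check which words begin with 'r':
  'hat' -> no
  'cot' -> no
  'run' -> MATCH (starts with 'r')
  'dot' -> no
  'bed' -> no
Matching words: ['run']
Count: 1

1


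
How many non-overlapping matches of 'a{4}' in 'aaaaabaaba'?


Pattern 'a{4}' matches exactly 4 consecutive a's (greedy, non-overlapping).
String: 'aaaaabaaba'
Scanning for runs of a's:
  Run at pos 0: 'aaaaa' (length 5) -> 1 match(es)
  Run at pos 6: 'aa' (length 2) -> 0 match(es)
  Run at pos 9: 'a' (length 1) -> 0 match(es)
Matches found: ['aaaa']
Total: 1

1


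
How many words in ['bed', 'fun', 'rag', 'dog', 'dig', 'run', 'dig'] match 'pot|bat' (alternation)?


Alternation 'pot|bat' matches either 'pot' or 'bat'.
Checking each word:
  'bed' -> no
  'fun' -> no
  'rag' -> no
  'dog' -> no
  'dig' -> no
  'run' -> no
  'dig' -> no
Matches: []
Count: 0

0


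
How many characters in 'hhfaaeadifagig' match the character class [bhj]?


Character class [bhj] matches any of: {b, h, j}
Scanning string 'hhfaaeadifagig' character by character:
  pos 0: 'h' -> MATCH
  pos 1: 'h' -> MATCH
  pos 2: 'f' -> no
  pos 3: 'a' -> no
  pos 4: 'a' -> no
  pos 5: 'e' -> no
  pos 6: 'a' -> no
  pos 7: 'd' -> no
  pos 8: 'i' -> no
  pos 9: 'f' -> no
  pos 10: 'a' -> no
  pos 11: 'g' -> no
  pos 12: 'i' -> no
  pos 13: 'g' -> no
Total matches: 2

2


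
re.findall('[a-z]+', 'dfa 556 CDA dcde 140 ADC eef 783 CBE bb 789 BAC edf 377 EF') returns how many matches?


Pattern '[a-z]+' finds one or more lowercase letters.
Text: 'dfa 556 CDA dcde 140 ADC eef 783 CBE bb 789 BAC edf 377 EF'
Scanning for matches:
  Match 1: 'dfa'
  Match 2: 'dcde'
  Match 3: 'eef'
  Match 4: 'bb'
  Match 5: 'edf'
Total matches: 5

5


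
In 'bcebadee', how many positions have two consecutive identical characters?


Looking for consecutive identical characters in 'bcebadee':
  pos 0-1: 'b' vs 'c' -> different
  pos 1-2: 'c' vs 'e' -> different
  pos 2-3: 'e' vs 'b' -> different
  pos 3-4: 'b' vs 'a' -> different
  pos 4-5: 'a' vs 'd' -> different
  pos 5-6: 'd' vs 'e' -> different
  pos 6-7: 'e' vs 'e' -> MATCH ('ee')
Consecutive identical pairs: ['ee']
Count: 1

1


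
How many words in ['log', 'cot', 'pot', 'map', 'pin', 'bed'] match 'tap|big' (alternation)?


Alternation 'tap|big' matches either 'tap' or 'big'.
Checking each word:
  'log' -> no
  'cot' -> no
  'pot' -> no
  'map' -> no
  'pin' -> no
  'bed' -> no
Matches: []
Count: 0

0


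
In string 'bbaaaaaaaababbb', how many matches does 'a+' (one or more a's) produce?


Pattern 'a+' matches one or more consecutive a's.
String: 'bbaaaaaaaababbb'
Scanning for runs of a:
  Match 1: 'aaaaaaaa' (length 8)
  Match 2: 'a' (length 1)
Total matches: 2

2


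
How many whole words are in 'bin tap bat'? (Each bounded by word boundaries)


Word boundaries (\b) mark the start/end of each word.
Text: 'bin tap bat'
Splitting by whitespace:
  Word 1: 'bin'
  Word 2: 'tap'
  Word 3: 'bat'
Total whole words: 3

3


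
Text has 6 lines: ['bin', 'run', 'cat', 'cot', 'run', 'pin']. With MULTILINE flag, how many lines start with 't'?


With MULTILINE flag, ^ matches the start of each line.
Lines: ['bin', 'run', 'cat', 'cot', 'run', 'pin']
Checking which lines start with 't':
  Line 1: 'bin' -> no
  Line 2: 'run' -> no
  Line 3: 'cat' -> no
  Line 4: 'cot' -> no
  Line 5: 'run' -> no
  Line 6: 'pin' -> no
Matching lines: []
Count: 0

0


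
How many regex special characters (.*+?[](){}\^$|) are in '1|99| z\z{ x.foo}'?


Regex special characters are: . * + ? [ ] ( ) { } \ ^ $ |
Scanning '1|99| z\z{ x.foo}':
  pos 1: '|' -> SPECIAL
  pos 4: '|' -> SPECIAL
  pos 7: '\' -> SPECIAL
  pos 9: '{' -> SPECIAL
  pos 12: '.' -> SPECIAL
  pos 16: '}' -> SPECIAL
Special chars found: ['|', '|', '\\', '{', '.', '}']
Total: 6

6


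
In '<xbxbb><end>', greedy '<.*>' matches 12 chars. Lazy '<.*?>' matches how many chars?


Greedy '<.*>' tries to match as MUCH as possible.
Lazy '<.*?>' tries to match as LITTLE as possible.

String: '<xbxbb><end>'
Greedy '<.*>' starts at first '<' and extends to the LAST '>': '<xbxbb><end>' (12 chars)
Lazy '<.*?>' starts at first '<' and stops at the FIRST '>': '<xbxbb>' (7 chars)

7


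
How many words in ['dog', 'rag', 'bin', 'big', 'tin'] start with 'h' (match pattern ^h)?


Pattern ^h anchors to start of word. Check which words begin with 'h':
  'dog' -> no
  'rag' -> no
  'bin' -> no
  'big' -> no
  'tin' -> no
Matching words: []
Count: 0

0


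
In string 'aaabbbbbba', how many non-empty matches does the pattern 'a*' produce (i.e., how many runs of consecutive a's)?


Pattern 'a*' matches zero or more a's. We want non-empty runs of consecutive a's.
String: 'aaabbbbbba'
Walking through the string to find runs of a's:
  Run 1: positions 0-2 -> 'aaa'
  Run 2: positions 9-9 -> 'a'
Non-empty runs found: ['aaa', 'a']
Count: 2

2


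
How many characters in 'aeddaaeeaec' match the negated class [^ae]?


Negated class [^ae] matches any char NOT in {a, e}
Scanning 'aeddaaeeaec':
  pos 0: 'a' -> no (excluded)
  pos 1: 'e' -> no (excluded)
  pos 2: 'd' -> MATCH
  pos 3: 'd' -> MATCH
  pos 4: 'a' -> no (excluded)
  pos 5: 'a' -> no (excluded)
  pos 6: 'e' -> no (excluded)
  pos 7: 'e' -> no (excluded)
  pos 8: 'a' -> no (excluded)
  pos 9: 'e' -> no (excluded)
  pos 10: 'c' -> MATCH
Total matches: 3

3


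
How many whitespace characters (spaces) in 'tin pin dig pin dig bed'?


\s matches whitespace characters (spaces, tabs, etc.).
Text: 'tin pin dig pin dig bed'
This text has 6 words separated by spaces.
Number of spaces = number of words - 1 = 6 - 1 = 5

5


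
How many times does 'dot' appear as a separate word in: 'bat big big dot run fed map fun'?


Scanning each word for exact match 'dot':
  Word 1: 'bat' -> no
  Word 2: 'big' -> no
  Word 3: 'big' -> no
  Word 4: 'dot' -> MATCH
  Word 5: 'run' -> no
  Word 6: 'fed' -> no
  Word 7: 'map' -> no
  Word 8: 'fun' -> no
Total matches: 1

1


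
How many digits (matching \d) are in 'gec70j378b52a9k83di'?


\d matches any digit 0-9.
Scanning 'gec70j378b52a9k83di':
  pos 3: '7' -> DIGIT
  pos 4: '0' -> DIGIT
  pos 6: '3' -> DIGIT
  pos 7: '7' -> DIGIT
  pos 8: '8' -> DIGIT
  pos 10: '5' -> DIGIT
  pos 11: '2' -> DIGIT
  pos 13: '9' -> DIGIT
  pos 15: '8' -> DIGIT
  pos 16: '3' -> DIGIT
Digits found: ['7', '0', '3', '7', '8', '5', '2', '9', '8', '3']
Total: 10

10


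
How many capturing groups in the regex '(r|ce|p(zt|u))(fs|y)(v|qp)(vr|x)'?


To count capturing groups, count each '(' that starts a group.
Pattern: '(r|ce|p(zt|u))(fs|y)(v|qp)(vr|x)'
Walking through the pattern:
  Position 0: '(' -> group #1
  Position 7: '(' -> group #2
  Position 14: '(' -> group #3
  Position 20: '(' -> group #4
  Position 26: '(' -> group #5
Total capturing groups: 5

5


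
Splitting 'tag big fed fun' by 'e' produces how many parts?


Splitting by 'e' breaks the string at each occurrence of the separator.
Text: 'tag big fed fun'
Parts after split:
  Part 1: 'tag big f'
  Part 2: 'd fun'
Total parts: 2

2


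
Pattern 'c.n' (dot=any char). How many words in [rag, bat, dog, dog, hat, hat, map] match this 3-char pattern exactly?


Pattern 'c.n' means: starts with 'c', any single char, ends with 'n'.
Checking each word (must be exactly 3 chars):
  'rag' (len=3): no
  'bat' (len=3): no
  'dog' (len=3): no
  'dog' (len=3): no
  'hat' (len=3): no
  'hat' (len=3): no
  'map' (len=3): no
Matching words: []
Total: 0

0


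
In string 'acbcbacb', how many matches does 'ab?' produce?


Pattern 'ab?' matches 'a' optionally followed by 'b'.
String: 'acbcbacb'
Scanning left to right for 'a' then checking next char:
  Match 1: 'a' (a not followed by b)
  Match 2: 'a' (a not followed by b)
Total matches: 2

2


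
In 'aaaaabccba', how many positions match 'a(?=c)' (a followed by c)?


Lookahead 'a(?=c)' matches 'a' only when followed by 'c'.
String: 'aaaaabccba'
Checking each position where char is 'a':
  pos 0: 'a' -> no (next='a')
  pos 1: 'a' -> no (next='a')
  pos 2: 'a' -> no (next='a')
  pos 3: 'a' -> no (next='a')
  pos 4: 'a' -> no (next='b')
Matching positions: []
Count: 0

0


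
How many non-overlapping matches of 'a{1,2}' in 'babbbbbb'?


Pattern 'a{1,2}' matches between 1 and 2 consecutive a's (greedy).
String: 'babbbbbb'
Finding runs of a's and applying greedy matching:
  Run at pos 1: 'a' (length 1)
Matches: ['a']
Count: 1

1


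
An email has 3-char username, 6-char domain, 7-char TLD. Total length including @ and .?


An email address has format: username@domain.tld
Username length: 3
'@' character: 1
Domain length: 6
'.' character: 1
TLD length: 7
Total = 3 + 1 + 6 + 1 + 7 = 18

18


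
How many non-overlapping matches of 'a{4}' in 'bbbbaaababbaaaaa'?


Pattern 'a{4}' matches exactly 4 consecutive a's (greedy, non-overlapping).
String: 'bbbbaaababbaaaaa'
Scanning for runs of a's:
  Run at pos 4: 'aaa' (length 3) -> 0 match(es)
  Run at pos 8: 'a' (length 1) -> 0 match(es)
  Run at pos 11: 'aaaaa' (length 5) -> 1 match(es)
Matches found: ['aaaa']
Total: 1

1


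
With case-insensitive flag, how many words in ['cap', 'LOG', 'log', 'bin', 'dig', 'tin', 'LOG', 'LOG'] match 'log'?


Case-insensitive matching: compare each word's lowercase form to 'log'.
  'cap' -> lower='cap' -> no
  'LOG' -> lower='log' -> MATCH
  'log' -> lower='log' -> MATCH
  'bin' -> lower='bin' -> no
  'dig' -> lower='dig' -> no
  'tin' -> lower='tin' -> no
  'LOG' -> lower='log' -> MATCH
  'LOG' -> lower='log' -> MATCH
Matches: ['LOG', 'log', 'LOG', 'LOG']
Count: 4

4


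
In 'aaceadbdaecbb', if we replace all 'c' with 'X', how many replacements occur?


re.sub('c', 'X', text) replaces every occurrence of 'c' with 'X'.
Text: 'aaceadbdaecbb'
Scanning for 'c':
  pos 2: 'c' -> replacement #1
  pos 10: 'c' -> replacement #2
Total replacements: 2

2


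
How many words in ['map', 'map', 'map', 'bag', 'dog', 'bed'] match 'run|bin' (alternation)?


Alternation 'run|bin' matches either 'run' or 'bin'.
Checking each word:
  'map' -> no
  'map' -> no
  'map' -> no
  'bag' -> no
  'dog' -> no
  'bed' -> no
Matches: []
Count: 0

0


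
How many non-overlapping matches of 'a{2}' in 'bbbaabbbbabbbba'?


Pattern 'a{2}' matches exactly 2 consecutive a's (greedy, non-overlapping).
String: 'bbbaabbbbabbbba'
Scanning for runs of a's:
  Run at pos 3: 'aa' (length 2) -> 1 match(es)
  Run at pos 9: 'a' (length 1) -> 0 match(es)
  Run at pos 14: 'a' (length 1) -> 0 match(es)
Matches found: ['aa']
Total: 1

1


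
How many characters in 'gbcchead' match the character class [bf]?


Character class [bf] matches any of: {b, f}
Scanning string 'gbcchead' character by character:
  pos 0: 'g' -> no
  pos 1: 'b' -> MATCH
  pos 2: 'c' -> no
  pos 3: 'c' -> no
  pos 4: 'h' -> no
  pos 5: 'e' -> no
  pos 6: 'a' -> no
  pos 7: 'd' -> no
Total matches: 1

1


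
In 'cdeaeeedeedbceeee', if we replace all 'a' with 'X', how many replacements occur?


re.sub('a', 'X', text) replaces every occurrence of 'a' with 'X'.
Text: 'cdeaeeedeedbceeee'
Scanning for 'a':
  pos 3: 'a' -> replacement #1
Total replacements: 1

1


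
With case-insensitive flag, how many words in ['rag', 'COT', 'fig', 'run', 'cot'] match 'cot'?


Case-insensitive matching: compare each word's lowercase form to 'cot'.
  'rag' -> lower='rag' -> no
  'COT' -> lower='cot' -> MATCH
  'fig' -> lower='fig' -> no
  'run' -> lower='run' -> no
  'cot' -> lower='cot' -> MATCH
Matches: ['COT', 'cot']
Count: 2

2


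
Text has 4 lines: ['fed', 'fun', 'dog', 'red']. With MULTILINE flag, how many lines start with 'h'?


With MULTILINE flag, ^ matches the start of each line.
Lines: ['fed', 'fun', 'dog', 'red']
Checking which lines start with 'h':
  Line 1: 'fed' -> no
  Line 2: 'fun' -> no
  Line 3: 'dog' -> no
  Line 4: 'red' -> no
Matching lines: []
Count: 0

0


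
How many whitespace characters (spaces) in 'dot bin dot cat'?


\s matches whitespace characters (spaces, tabs, etc.).
Text: 'dot bin dot cat'
This text has 4 words separated by spaces.
Number of spaces = number of words - 1 = 4 - 1 = 3

3


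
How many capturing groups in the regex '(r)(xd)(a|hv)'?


To count capturing groups, count each '(' that starts a group.
Pattern: '(r)(xd)(a|hv)'
Walking through the pattern:
  Position 0: '(' -> group #1
  Position 3: '(' -> group #2
  Position 7: '(' -> group #3
Total capturing groups: 3

3


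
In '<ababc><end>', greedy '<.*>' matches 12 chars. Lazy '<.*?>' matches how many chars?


Greedy '<.*>' tries to match as MUCH as possible.
Lazy '<.*?>' tries to match as LITTLE as possible.

String: '<ababc><end>'
Greedy '<.*>' starts at first '<' and extends to the LAST '>': '<ababc><end>' (12 chars)
Lazy '<.*?>' starts at first '<' and stops at the FIRST '>': '<ababc>' (7 chars)

7


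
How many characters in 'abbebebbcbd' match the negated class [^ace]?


Negated class [^ace] matches any char NOT in {a, c, e}
Scanning 'abbebebbcbd':
  pos 0: 'a' -> no (excluded)
  pos 1: 'b' -> MATCH
  pos 2: 'b' -> MATCH
  pos 3: 'e' -> no (excluded)
  pos 4: 'b' -> MATCH
  pos 5: 'e' -> no (excluded)
  pos 6: 'b' -> MATCH
  pos 7: 'b' -> MATCH
  pos 8: 'c' -> no (excluded)
  pos 9: 'b' -> MATCH
  pos 10: 'd' -> MATCH
Total matches: 7

7


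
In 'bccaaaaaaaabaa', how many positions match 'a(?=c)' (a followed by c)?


Lookahead 'a(?=c)' matches 'a' only when followed by 'c'.
String: 'bccaaaaaaaabaa'
Checking each position where char is 'a':
  pos 3: 'a' -> no (next='a')
  pos 4: 'a' -> no (next='a')
  pos 5: 'a' -> no (next='a')
  pos 6: 'a' -> no (next='a')
  pos 7: 'a' -> no (next='a')
  pos 8: 'a' -> no (next='a')
  pos 9: 'a' -> no (next='a')
  pos 10: 'a' -> no (next='b')
  pos 12: 'a' -> no (next='a')
Matching positions: []
Count: 0

0


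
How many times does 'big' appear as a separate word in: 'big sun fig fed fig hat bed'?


Scanning each word for exact match 'big':
  Word 1: 'big' -> MATCH
  Word 2: 'sun' -> no
  Word 3: 'fig' -> no
  Word 4: 'fed' -> no
  Word 5: 'fig' -> no
  Word 6: 'hat' -> no
  Word 7: 'bed' -> no
Total matches: 1

1


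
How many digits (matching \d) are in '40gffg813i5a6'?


\d matches any digit 0-9.
Scanning '40gffg813i5a6':
  pos 0: '4' -> DIGIT
  pos 1: '0' -> DIGIT
  pos 6: '8' -> DIGIT
  pos 7: '1' -> DIGIT
  pos 8: '3' -> DIGIT
  pos 10: '5' -> DIGIT
  pos 12: '6' -> DIGIT
Digits found: ['4', '0', '8', '1', '3', '5', '6']
Total: 7

7


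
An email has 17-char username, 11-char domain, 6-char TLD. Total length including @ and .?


An email address has format: username@domain.tld
Username length: 17
'@' character: 1
Domain length: 11
'.' character: 1
TLD length: 6
Total = 17 + 1 + 11 + 1 + 6 = 36

36


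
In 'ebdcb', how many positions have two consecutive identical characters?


Looking for consecutive identical characters in 'ebdcb':
  pos 0-1: 'e' vs 'b' -> different
  pos 1-2: 'b' vs 'd' -> different
  pos 2-3: 'd' vs 'c' -> different
  pos 3-4: 'c' vs 'b' -> different
Consecutive identical pairs: []
Count: 0

0


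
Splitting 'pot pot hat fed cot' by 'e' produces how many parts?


Splitting by 'e' breaks the string at each occurrence of the separator.
Text: 'pot pot hat fed cot'
Parts after split:
  Part 1: 'pot pot hat f'
  Part 2: 'd cot'
Total parts: 2

2


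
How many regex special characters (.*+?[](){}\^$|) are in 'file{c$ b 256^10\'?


Regex special characters are: . * + ? [ ] ( ) { } \ ^ $ |
Scanning 'file{c$ b 256^10\':
  pos 4: '{' -> SPECIAL
  pos 6: '$' -> SPECIAL
  pos 13: '^' -> SPECIAL
  pos 16: '\' -> SPECIAL
Special chars found: ['{', '$', '^', '\\']
Total: 4

4


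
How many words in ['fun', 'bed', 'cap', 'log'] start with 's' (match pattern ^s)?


Pattern ^s anchors to start of word. Check which words begin with 's':
  'fun' -> no
  'bed' -> no
  'cap' -> no
  'log' -> no
Matching words: []
Count: 0

0


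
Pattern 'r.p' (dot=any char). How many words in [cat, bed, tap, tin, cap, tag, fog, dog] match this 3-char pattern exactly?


Pattern 'r.p' means: starts with 'r', any single char, ends with 'p'.
Checking each word (must be exactly 3 chars):
  'cat' (len=3): no
  'bed' (len=3): no
  'tap' (len=3): no
  'tin' (len=3): no
  'cap' (len=3): no
  'tag' (len=3): no
  'fog' (len=3): no
  'dog' (len=3): no
Matching words: []
Total: 0

0


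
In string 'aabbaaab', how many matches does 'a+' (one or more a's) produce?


Pattern 'a+' matches one or more consecutive a's.
String: 'aabbaaab'
Scanning for runs of a:
  Match 1: 'aa' (length 2)
  Match 2: 'aaa' (length 3)
Total matches: 2

2


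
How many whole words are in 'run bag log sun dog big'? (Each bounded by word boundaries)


Word boundaries (\b) mark the start/end of each word.
Text: 'run bag log sun dog big'
Splitting by whitespace:
  Word 1: 'run'
  Word 2: 'bag'
  Word 3: 'log'
  Word 4: 'sun'
  Word 5: 'dog'
  Word 6: 'big'
Total whole words: 6

6


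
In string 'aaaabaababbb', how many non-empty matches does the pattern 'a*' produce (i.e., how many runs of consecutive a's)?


Pattern 'a*' matches zero or more a's. We want non-empty runs of consecutive a's.
String: 'aaaabaababbb'
Walking through the string to find runs of a's:
  Run 1: positions 0-3 -> 'aaaa'
  Run 2: positions 5-6 -> 'aa'
  Run 3: positions 8-8 -> 'a'
Non-empty runs found: ['aaaa', 'aa', 'a']
Count: 3

3


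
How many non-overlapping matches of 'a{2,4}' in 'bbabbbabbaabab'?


Pattern 'a{2,4}' matches between 2 and 4 consecutive a's (greedy).
String: 'bbabbbabbaabab'
Finding runs of a's and applying greedy matching:
  Run at pos 2: 'a' (length 1)
  Run at pos 6: 'a' (length 1)
  Run at pos 9: 'aa' (length 2)
  Run at pos 12: 'a' (length 1)
Matches: ['aa']
Count: 1

1


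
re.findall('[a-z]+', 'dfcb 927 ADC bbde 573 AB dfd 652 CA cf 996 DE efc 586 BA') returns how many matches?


Pattern '[a-z]+' finds one or more lowercase letters.
Text: 'dfcb 927 ADC bbde 573 AB dfd 652 CA cf 996 DE efc 586 BA'
Scanning for matches:
  Match 1: 'dfcb'
  Match 2: 'bbde'
  Match 3: 'dfd'
  Match 4: 'cf'
  Match 5: 'efc'
Total matches: 5

5


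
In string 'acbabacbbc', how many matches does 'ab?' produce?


Pattern 'ab?' matches 'a' optionally followed by 'b'.
String: 'acbabacbbc'
Scanning left to right for 'a' then checking next char:
  Match 1: 'a' (a not followed by b)
  Match 2: 'ab' (a followed by b)
  Match 3: 'a' (a not followed by b)
Total matches: 3

3


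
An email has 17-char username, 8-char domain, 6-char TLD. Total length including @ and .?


An email address has format: username@domain.tld
Username length: 17
'@' character: 1
Domain length: 8
'.' character: 1
TLD length: 6
Total = 17 + 1 + 8 + 1 + 6 = 33

33


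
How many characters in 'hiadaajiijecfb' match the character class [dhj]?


Character class [dhj] matches any of: {d, h, j}
Scanning string 'hiadaajiijecfb' character by character:
  pos 0: 'h' -> MATCH
  pos 1: 'i' -> no
  pos 2: 'a' -> no
  pos 3: 'd' -> MATCH
  pos 4: 'a' -> no
  pos 5: 'a' -> no
  pos 6: 'j' -> MATCH
  pos 7: 'i' -> no
  pos 8: 'i' -> no
  pos 9: 'j' -> MATCH
  pos 10: 'e' -> no
  pos 11: 'c' -> no
  pos 12: 'f' -> no
  pos 13: 'b' -> no
Total matches: 4

4


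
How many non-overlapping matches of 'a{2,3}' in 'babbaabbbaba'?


Pattern 'a{2,3}' matches between 2 and 3 consecutive a's (greedy).
String: 'babbaabbbaba'
Finding runs of a's and applying greedy matching:
  Run at pos 1: 'a' (length 1)
  Run at pos 4: 'aa' (length 2)
  Run at pos 9: 'a' (length 1)
  Run at pos 11: 'a' (length 1)
Matches: ['aa']
Count: 1

1


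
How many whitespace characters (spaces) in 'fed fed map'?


\s matches whitespace characters (spaces, tabs, etc.).
Text: 'fed fed map'
This text has 3 words separated by spaces.
Number of spaces = number of words - 1 = 3 - 1 = 2

2


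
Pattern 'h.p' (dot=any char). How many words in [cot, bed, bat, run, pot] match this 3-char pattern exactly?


Pattern 'h.p' means: starts with 'h', any single char, ends with 'p'.
Checking each word (must be exactly 3 chars):
  'cot' (len=3): no
  'bed' (len=3): no
  'bat' (len=3): no
  'run' (len=3): no
  'pot' (len=3): no
Matching words: []
Total: 0

0


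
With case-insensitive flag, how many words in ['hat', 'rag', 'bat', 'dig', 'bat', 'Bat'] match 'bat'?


Case-insensitive matching: compare each word's lowercase form to 'bat'.
  'hat' -> lower='hat' -> no
  'rag' -> lower='rag' -> no
  'bat' -> lower='bat' -> MATCH
  'dig' -> lower='dig' -> no
  'bat' -> lower='bat' -> MATCH
  'Bat' -> lower='bat' -> MATCH
Matches: ['bat', 'bat', 'Bat']
Count: 3

3


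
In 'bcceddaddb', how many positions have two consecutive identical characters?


Looking for consecutive identical characters in 'bcceddaddb':
  pos 0-1: 'b' vs 'c' -> different
  pos 1-2: 'c' vs 'c' -> MATCH ('cc')
  pos 2-3: 'c' vs 'e' -> different
  pos 3-4: 'e' vs 'd' -> different
  pos 4-5: 'd' vs 'd' -> MATCH ('dd')
  pos 5-6: 'd' vs 'a' -> different
  pos 6-7: 'a' vs 'd' -> different
  pos 7-8: 'd' vs 'd' -> MATCH ('dd')
  pos 8-9: 'd' vs 'b' -> different
Consecutive identical pairs: ['cc', 'dd', 'dd']
Count: 3

3


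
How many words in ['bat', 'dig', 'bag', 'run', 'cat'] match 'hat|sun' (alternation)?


Alternation 'hat|sun' matches either 'hat' or 'sun'.
Checking each word:
  'bat' -> no
  'dig' -> no
  'bag' -> no
  'run' -> no
  'cat' -> no
Matches: []
Count: 0

0


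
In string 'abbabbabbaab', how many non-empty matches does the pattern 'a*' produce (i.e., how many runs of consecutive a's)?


Pattern 'a*' matches zero or more a's. We want non-empty runs of consecutive a's.
String: 'abbabbabbaab'
Walking through the string to find runs of a's:
  Run 1: positions 0-0 -> 'a'
  Run 2: positions 3-3 -> 'a'
  Run 3: positions 6-6 -> 'a'
  Run 4: positions 9-10 -> 'aa'
Non-empty runs found: ['a', 'a', 'a', 'aa']
Count: 4

4


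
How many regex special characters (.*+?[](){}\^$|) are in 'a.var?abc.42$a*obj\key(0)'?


Regex special characters are: . * + ? [ ] ( ) { } \ ^ $ |
Scanning 'a.var?abc.42$a*obj\key(0)':
  pos 1: '.' -> SPECIAL
  pos 5: '?' -> SPECIAL
  pos 9: '.' -> SPECIAL
  pos 12: '$' -> SPECIAL
  pos 14: '*' -> SPECIAL
  pos 18: '\' -> SPECIAL
  pos 22: '(' -> SPECIAL
  pos 24: ')' -> SPECIAL
Special chars found: ['.', '?', '.', '$', '*', '\\', '(', ')']
Total: 8

8


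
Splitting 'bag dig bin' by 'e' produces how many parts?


Splitting by 'e' breaks the string at each occurrence of the separator.
Text: 'bag dig bin'
Parts after split:
  Part 1: 'bag dig bin'
Total parts: 1

1


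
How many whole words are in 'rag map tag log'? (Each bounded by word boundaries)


Word boundaries (\b) mark the start/end of each word.
Text: 'rag map tag log'
Splitting by whitespace:
  Word 1: 'rag'
  Word 2: 'map'
  Word 3: 'tag'
  Word 4: 'log'
Total whole words: 4

4


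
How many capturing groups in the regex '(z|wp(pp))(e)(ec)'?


To count capturing groups, count each '(' that starts a group.
Pattern: '(z|wp(pp))(e)(ec)'
Walking through the pattern:
  Position 0: '(' -> group #1
  Position 5: '(' -> group #2
  Position 10: '(' -> group #3
  Position 13: '(' -> group #4
Total capturing groups: 4

4


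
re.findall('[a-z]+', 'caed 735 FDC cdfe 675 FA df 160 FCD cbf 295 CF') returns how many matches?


Pattern '[a-z]+' finds one or more lowercase letters.
Text: 'caed 735 FDC cdfe 675 FA df 160 FCD cbf 295 CF'
Scanning for matches:
  Match 1: 'caed'
  Match 2: 'cdfe'
  Match 3: 'df'
  Match 4: 'cbf'
Total matches: 4

4


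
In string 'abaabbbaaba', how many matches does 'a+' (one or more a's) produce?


Pattern 'a+' matches one or more consecutive a's.
String: 'abaabbbaaba'
Scanning for runs of a:
  Match 1: 'a' (length 1)
  Match 2: 'aa' (length 2)
  Match 3: 'aa' (length 2)
  Match 4: 'a' (length 1)
Total matches: 4

4


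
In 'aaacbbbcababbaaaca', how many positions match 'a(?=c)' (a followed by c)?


Lookahead 'a(?=c)' matches 'a' only when followed by 'c'.
String: 'aaacbbbcababbaaaca'
Checking each position where char is 'a':
  pos 0: 'a' -> no (next='a')
  pos 1: 'a' -> no (next='a')
  pos 2: 'a' -> MATCH (next='c')
  pos 8: 'a' -> no (next='b')
  pos 10: 'a' -> no (next='b')
  pos 13: 'a' -> no (next='a')
  pos 14: 'a' -> no (next='a')
  pos 15: 'a' -> MATCH (next='c')
Matching positions: [2, 15]
Count: 2

2


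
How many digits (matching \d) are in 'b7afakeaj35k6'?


\d matches any digit 0-9.
Scanning 'b7afakeaj35k6':
  pos 1: '7' -> DIGIT
  pos 9: '3' -> DIGIT
  pos 10: '5' -> DIGIT
  pos 12: '6' -> DIGIT
Digits found: ['7', '3', '5', '6']
Total: 4

4


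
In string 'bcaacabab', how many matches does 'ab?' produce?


Pattern 'ab?' matches 'a' optionally followed by 'b'.
String: 'bcaacabab'
Scanning left to right for 'a' then checking next char:
  Match 1: 'a' (a not followed by b)
  Match 2: 'a' (a not followed by b)
  Match 3: 'ab' (a followed by b)
  Match 4: 'ab' (a followed by b)
Total matches: 4

4


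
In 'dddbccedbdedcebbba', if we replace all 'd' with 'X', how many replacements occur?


re.sub('d', 'X', text) replaces every occurrence of 'd' with 'X'.
Text: 'dddbccedbdedcebbba'
Scanning for 'd':
  pos 0: 'd' -> replacement #1
  pos 1: 'd' -> replacement #2
  pos 2: 'd' -> replacement #3
  pos 7: 'd' -> replacement #4
  pos 9: 'd' -> replacement #5
  pos 11: 'd' -> replacement #6
Total replacements: 6

6


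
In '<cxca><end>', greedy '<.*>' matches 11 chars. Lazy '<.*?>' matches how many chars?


Greedy '<.*>' tries to match as MUCH as possible.
Lazy '<.*?>' tries to match as LITTLE as possible.

String: '<cxca><end>'
Greedy '<.*>' starts at first '<' and extends to the LAST '>': '<cxca><end>' (11 chars)
Lazy '<.*?>' starts at first '<' and stops at the FIRST '>': '<cxca>' (6 chars)

6


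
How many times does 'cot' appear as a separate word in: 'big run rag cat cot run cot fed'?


Scanning each word for exact match 'cot':
  Word 1: 'big' -> no
  Word 2: 'run' -> no
  Word 3: 'rag' -> no
  Word 4: 'cat' -> no
  Word 5: 'cot' -> MATCH
  Word 6: 'run' -> no
  Word 7: 'cot' -> MATCH
  Word 8: 'fed' -> no
Total matches: 2

2


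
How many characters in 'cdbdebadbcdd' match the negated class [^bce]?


Negated class [^bce] matches any char NOT in {b, c, e}
Scanning 'cdbdebadbcdd':
  pos 0: 'c' -> no (excluded)
  pos 1: 'd' -> MATCH
  pos 2: 'b' -> no (excluded)
  pos 3: 'd' -> MATCH
  pos 4: 'e' -> no (excluded)
  pos 5: 'b' -> no (excluded)
  pos 6: 'a' -> MATCH
  pos 7: 'd' -> MATCH
  pos 8: 'b' -> no (excluded)
  pos 9: 'c' -> no (excluded)
  pos 10: 'd' -> MATCH
  pos 11: 'd' -> MATCH
Total matches: 6

6


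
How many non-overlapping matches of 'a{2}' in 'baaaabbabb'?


Pattern 'a{2}' matches exactly 2 consecutive a's (greedy, non-overlapping).
String: 'baaaabbabb'
Scanning for runs of a's:
  Run at pos 1: 'aaaa' (length 4) -> 2 match(es)
  Run at pos 7: 'a' (length 1) -> 0 match(es)
Matches found: ['aa', 'aa']
Total: 2

2


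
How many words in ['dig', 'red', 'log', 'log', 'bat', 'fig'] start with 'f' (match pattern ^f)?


Pattern ^f anchors to start of word. Check which words begin with 'f':
  'dig' -> no
  'red' -> no
  'log' -> no
  'log' -> no
  'bat' -> no
  'fig' -> MATCH (starts with 'f')
Matching words: ['fig']
Count: 1

1


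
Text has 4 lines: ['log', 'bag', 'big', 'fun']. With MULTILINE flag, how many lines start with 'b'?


With MULTILINE flag, ^ matches the start of each line.
Lines: ['log', 'bag', 'big', 'fun']
Checking which lines start with 'b':
  Line 1: 'log' -> no
  Line 2: 'bag' -> MATCH
  Line 3: 'big' -> MATCH
  Line 4: 'fun' -> no
Matching lines: ['bag', 'big']
Count: 2

2


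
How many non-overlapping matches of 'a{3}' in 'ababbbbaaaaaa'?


Pattern 'a{3}' matches exactly 3 consecutive a's (greedy, non-overlapping).
String: 'ababbbbaaaaaa'
Scanning for runs of a's:
  Run at pos 0: 'a' (length 1) -> 0 match(es)
  Run at pos 2: 'a' (length 1) -> 0 match(es)
  Run at pos 7: 'aaaaaa' (length 6) -> 2 match(es)
Matches found: ['aaa', 'aaa']
Total: 2

2


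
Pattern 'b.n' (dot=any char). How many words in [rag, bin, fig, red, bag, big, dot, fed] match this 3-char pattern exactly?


Pattern 'b.n' means: starts with 'b', any single char, ends with 'n'.
Checking each word (must be exactly 3 chars):
  'rag' (len=3): no
  'bin' (len=3): MATCH
  'fig' (len=3): no
  'red' (len=3): no
  'bag' (len=3): no
  'big' (len=3): no
  'dot' (len=3): no
  'fed' (len=3): no
Matching words: ['bin']
Total: 1

1
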